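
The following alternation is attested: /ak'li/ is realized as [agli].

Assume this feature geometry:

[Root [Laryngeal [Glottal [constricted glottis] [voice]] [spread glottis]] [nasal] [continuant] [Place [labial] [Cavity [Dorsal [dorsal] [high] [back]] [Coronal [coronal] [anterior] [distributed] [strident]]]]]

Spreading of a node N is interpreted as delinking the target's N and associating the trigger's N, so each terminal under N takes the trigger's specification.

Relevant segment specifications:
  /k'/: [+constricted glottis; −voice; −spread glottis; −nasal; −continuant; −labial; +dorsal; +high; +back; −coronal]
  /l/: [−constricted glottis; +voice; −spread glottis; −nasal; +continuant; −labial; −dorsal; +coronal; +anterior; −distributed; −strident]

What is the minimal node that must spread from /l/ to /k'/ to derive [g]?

Glottal

The alternation /k'/ → [g] changes [voice], [constricted glottis] and nothing else.
The smallest constituent containing every changed terminal is Glottal — each of its daughters lacks at least one of the affected features.
If Glottal spreads, every terminal under it takes /l/'s value, producing [g] as observed.
[continuant], [coronal] stay as in /k'/ although /l/ differs there, so no node dominating them spread; among the remaining candidates Glottal is the lowest that derives the output.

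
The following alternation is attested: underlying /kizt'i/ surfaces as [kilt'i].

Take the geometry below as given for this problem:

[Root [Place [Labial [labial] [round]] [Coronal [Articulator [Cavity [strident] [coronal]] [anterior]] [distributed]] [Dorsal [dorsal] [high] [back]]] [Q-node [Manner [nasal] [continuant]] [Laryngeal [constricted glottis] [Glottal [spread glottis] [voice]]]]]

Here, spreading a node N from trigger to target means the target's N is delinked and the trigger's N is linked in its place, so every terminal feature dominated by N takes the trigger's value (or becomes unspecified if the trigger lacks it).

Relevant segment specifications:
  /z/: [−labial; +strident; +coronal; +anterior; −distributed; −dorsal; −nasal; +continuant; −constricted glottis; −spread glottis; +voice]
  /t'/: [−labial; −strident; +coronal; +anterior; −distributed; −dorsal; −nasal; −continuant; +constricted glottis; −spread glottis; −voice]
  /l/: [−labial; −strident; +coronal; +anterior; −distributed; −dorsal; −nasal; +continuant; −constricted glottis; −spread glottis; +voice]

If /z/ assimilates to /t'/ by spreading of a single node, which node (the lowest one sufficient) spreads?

[strident]

Feature comparison: [strident] differs between /z/ and [l]; the remaining terminals match.
With a single altered terminal, the smallest constituent that could spread is that terminal — [strident].
Features on which the two segments disagree outside [strident], such as [constricted glottis], [continuant], are unchanged — nothing dominating them spread, and [strident] is the minimal sufficient constituent.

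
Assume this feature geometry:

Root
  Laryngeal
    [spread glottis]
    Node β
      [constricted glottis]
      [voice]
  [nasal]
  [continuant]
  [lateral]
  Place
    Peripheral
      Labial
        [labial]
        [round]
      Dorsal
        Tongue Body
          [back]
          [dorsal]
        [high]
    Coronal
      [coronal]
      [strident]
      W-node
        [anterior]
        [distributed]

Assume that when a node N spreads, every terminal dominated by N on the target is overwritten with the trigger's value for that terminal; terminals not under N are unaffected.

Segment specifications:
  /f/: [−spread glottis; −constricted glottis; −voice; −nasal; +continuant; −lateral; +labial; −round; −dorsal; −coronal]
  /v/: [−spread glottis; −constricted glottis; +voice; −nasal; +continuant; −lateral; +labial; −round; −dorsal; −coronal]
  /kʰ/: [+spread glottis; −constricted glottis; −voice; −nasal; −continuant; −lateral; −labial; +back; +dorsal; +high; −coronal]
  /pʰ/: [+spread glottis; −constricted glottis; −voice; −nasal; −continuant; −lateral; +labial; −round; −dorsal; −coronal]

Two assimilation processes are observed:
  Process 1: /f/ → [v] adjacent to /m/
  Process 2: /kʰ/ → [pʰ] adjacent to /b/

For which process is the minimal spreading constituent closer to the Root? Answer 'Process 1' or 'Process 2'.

Process 1 alters [voice]; the lowest dominating node is [voice] (depth 3 from Root).
In Process 2, [labial], [round], [dorsal], [high], [back] change, so the minimal spreading node is Peripheral at depth 2.
Depth 2 < depth 3; Process 2 involves the structurally higher constituent Peripheral.

Process 2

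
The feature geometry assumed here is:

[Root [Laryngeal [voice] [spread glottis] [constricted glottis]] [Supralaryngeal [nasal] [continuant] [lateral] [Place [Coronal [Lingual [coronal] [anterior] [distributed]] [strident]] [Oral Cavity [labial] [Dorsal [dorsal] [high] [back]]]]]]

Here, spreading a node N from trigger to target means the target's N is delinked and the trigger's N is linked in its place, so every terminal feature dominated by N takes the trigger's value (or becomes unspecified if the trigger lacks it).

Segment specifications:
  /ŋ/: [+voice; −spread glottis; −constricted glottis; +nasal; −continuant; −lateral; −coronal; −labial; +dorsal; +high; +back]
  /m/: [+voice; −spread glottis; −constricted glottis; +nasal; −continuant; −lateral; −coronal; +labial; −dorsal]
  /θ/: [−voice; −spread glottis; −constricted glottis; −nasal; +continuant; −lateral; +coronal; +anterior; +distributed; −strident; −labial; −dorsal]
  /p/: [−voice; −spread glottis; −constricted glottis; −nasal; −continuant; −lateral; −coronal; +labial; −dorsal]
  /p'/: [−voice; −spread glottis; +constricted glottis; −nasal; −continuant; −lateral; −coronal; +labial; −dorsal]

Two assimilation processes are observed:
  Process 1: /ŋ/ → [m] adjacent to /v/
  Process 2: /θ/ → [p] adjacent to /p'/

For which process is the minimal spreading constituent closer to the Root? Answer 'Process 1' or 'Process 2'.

Process 2

In Process 1, [labial], [dorsal], [high], [back] change, so the minimal spreading node is Oral Cavity at depth 3.
Process 2: the features that change are [continuant], [labial], [coronal], [anterior], [distributed], [strident]; the minimal node is Supralaryngeal (depth 1).
Depth 1 < depth 3; Process 2 involves the structurally higher constituent Supralaryngeal.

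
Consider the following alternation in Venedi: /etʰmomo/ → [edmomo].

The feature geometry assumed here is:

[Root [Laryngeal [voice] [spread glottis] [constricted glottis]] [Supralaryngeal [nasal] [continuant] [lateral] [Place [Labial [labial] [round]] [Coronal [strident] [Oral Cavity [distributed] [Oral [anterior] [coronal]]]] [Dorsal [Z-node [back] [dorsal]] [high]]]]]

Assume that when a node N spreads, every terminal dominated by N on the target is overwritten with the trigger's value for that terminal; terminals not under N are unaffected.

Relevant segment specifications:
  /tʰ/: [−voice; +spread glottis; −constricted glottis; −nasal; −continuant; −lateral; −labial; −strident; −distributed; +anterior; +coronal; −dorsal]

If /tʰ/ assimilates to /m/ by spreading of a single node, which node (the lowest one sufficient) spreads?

Feature comparison: [voice], [spread glottis] differ between /tʰ/ and [d]; the remaining terminals match.
Tracing each changed feature up the tree, the paths first meet at Laryngeal; any lower node misses at least one of them.
Delinking /tʰ/'s Laryngeal and associating /m/'s Laryngeal gives precisely the feature bundle of [d].
Had Root spread, [coronal], [labial] would have taken /m/'s values; they stay as in /tʰ/, confirming the spreading constituent is exactly Laryngeal.

Laryngeal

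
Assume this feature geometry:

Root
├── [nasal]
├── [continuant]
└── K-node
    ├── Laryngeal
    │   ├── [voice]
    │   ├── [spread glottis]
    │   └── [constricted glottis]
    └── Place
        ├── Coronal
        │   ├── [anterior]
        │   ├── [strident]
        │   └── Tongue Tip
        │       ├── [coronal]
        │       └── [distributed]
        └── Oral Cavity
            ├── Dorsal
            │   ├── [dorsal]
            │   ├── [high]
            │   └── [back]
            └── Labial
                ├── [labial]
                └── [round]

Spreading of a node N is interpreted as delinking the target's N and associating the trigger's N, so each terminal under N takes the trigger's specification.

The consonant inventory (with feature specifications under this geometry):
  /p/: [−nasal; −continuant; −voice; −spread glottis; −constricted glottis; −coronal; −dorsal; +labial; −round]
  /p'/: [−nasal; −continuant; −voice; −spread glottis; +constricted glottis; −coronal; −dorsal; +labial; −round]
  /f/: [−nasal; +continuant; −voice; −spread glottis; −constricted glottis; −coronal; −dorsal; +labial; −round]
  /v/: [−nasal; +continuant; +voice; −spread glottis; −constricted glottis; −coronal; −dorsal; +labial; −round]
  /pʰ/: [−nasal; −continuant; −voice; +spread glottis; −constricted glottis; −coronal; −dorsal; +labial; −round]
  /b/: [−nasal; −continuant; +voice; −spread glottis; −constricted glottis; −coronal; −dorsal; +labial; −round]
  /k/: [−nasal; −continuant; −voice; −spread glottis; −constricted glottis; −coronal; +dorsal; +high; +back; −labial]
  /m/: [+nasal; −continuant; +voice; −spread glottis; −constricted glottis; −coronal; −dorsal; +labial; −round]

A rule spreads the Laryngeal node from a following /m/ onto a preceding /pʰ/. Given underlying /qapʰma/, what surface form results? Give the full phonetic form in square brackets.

[qabma]

The Laryngeal node dominates the terminals [voice], [spread glottis], [constricted glottis].
The target acquires /m/'s values for everything under Laryngeal — [+voice], [−spread glottis], [−constricted glottis] — while keeping its own [nasal], [continuant], [coronal], ….
Among the inventory, only /b/ has exactly this specification, giving the surface form [qabma].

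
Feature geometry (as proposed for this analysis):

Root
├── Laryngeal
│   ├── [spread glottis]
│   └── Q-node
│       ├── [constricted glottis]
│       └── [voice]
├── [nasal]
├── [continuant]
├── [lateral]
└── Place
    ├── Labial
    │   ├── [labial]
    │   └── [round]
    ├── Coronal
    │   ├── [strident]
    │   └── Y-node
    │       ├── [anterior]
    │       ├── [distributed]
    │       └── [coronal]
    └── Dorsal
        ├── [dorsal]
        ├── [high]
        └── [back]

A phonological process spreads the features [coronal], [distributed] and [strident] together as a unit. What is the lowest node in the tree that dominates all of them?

Coronal

[coronal] is immediately dominated by Y-node.
[distributed] is immediately dominated by Y-node.
[strident] is immediately dominated by Coronal.
The listed terminals split across distinct daughters of Coronal, so Coronal itself is the smallest node containing them all.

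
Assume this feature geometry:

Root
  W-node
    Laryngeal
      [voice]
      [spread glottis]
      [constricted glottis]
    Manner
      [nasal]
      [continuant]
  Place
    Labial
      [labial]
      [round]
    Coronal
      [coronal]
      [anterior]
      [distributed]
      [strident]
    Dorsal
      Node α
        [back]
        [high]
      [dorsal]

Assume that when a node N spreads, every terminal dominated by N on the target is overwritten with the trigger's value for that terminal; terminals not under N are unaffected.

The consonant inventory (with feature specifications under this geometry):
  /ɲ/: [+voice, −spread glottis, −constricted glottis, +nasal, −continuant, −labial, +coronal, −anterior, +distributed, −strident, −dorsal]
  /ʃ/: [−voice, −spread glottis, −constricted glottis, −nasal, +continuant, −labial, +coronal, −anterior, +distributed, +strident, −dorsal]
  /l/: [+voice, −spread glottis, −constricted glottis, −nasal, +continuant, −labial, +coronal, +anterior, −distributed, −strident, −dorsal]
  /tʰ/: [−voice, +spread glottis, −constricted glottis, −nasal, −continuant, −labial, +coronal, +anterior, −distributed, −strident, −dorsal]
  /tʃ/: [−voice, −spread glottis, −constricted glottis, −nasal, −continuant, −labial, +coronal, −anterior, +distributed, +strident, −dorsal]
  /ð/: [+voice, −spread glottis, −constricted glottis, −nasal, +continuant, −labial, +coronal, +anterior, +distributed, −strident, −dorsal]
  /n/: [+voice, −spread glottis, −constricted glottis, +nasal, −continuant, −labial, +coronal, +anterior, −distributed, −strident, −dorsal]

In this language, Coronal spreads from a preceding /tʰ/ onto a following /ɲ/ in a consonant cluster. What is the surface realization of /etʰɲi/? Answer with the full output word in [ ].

Terminals under Coronal in this geometry: [coronal], [anterior], [distributed], [strident].
After delinking /ɲ/'s Coronal and linking /tʰ/'s, the affected terminals become [+coronal], [+anterior], [−distributed], [−strident]; [voice], [spread glottis], [constricted glottis], … (outside Coronal) are retained from /ɲ/.
This feature bundle is that of [n], so /etʰɲi/ surfaces as [etʰni].

[etʰni]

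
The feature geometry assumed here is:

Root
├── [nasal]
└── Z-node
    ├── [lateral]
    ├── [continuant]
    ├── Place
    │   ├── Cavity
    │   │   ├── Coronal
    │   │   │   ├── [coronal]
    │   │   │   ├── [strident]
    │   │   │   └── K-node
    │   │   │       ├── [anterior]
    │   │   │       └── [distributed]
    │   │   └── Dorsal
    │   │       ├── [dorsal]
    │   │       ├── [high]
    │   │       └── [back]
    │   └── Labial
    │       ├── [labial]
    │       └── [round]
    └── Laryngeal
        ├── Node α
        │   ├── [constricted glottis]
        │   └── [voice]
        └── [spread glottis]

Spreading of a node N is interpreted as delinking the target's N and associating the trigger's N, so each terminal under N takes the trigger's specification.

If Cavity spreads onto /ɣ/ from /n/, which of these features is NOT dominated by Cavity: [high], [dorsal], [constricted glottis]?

[constricted glottis]

Under this geometry, Cavity contains [coronal], [strident], [anterior], [distributed], [dorsal], [high], [back].
[high], [dorsal] all lie under Cavity, so they are overwritten when Cavity spreads.
[constricted glottis] attaches under Node α, not under Cavity, so /ɣ/ retains its own value for [constricted glottis].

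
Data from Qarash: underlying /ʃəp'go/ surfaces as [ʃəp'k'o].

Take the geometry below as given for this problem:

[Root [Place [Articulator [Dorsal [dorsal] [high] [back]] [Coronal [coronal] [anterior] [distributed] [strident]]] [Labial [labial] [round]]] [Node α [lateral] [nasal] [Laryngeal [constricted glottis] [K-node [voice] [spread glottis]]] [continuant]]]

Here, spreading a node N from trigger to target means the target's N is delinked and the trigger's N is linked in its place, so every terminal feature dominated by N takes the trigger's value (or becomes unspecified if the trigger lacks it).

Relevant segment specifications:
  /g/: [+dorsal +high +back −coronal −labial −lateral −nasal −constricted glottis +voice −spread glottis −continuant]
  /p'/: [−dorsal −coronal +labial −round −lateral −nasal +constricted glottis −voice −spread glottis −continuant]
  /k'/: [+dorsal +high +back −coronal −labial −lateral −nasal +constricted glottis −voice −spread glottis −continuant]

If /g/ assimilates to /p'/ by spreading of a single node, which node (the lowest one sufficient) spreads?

Laryngeal

Comparing /g/ with its surface form [k'], the features that change are [voice], [constricted glottis].
The smallest constituent containing every changed terminal is Laryngeal — each of its daughters lacks at least one of the affected features.
If Laryngeal spreads, every terminal under it takes /p'/'s value, producing [k'] as observed.
[dorsal], [labial] stay as in /g/ although /p'/ differs there, so no node dominating them spread; among the remaining candidates Laryngeal is the lowest that derives the output.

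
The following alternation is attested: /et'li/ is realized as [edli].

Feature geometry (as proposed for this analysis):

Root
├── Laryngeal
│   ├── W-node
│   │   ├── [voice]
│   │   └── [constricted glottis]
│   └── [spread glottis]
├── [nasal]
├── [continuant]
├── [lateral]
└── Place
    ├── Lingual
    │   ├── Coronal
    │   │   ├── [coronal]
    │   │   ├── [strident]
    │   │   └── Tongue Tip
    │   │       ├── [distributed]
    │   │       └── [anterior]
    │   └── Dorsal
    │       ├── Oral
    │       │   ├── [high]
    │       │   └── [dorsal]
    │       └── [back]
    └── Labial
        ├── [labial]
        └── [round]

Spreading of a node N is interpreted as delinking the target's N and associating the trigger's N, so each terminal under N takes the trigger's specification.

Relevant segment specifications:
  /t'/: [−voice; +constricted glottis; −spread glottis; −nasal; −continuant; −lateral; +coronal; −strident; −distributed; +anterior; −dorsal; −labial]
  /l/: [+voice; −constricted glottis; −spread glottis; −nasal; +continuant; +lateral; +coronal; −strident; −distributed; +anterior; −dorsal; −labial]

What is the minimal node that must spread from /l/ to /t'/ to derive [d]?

W-node

Feature comparison: [voice], [constricted glottis] differ between /t'/ and [d]; the remaining terminals match.
These terminals are all dominated by W-node, and no proper subconstituent of W-node covers them all; W-node is their lowest common ancestor.
If W-node spreads, every terminal under it takes /l/'s value, producing [d] as observed.
[lateral], [continuant] stay as in /t'/ although /l/ differs there, so no node dominating them spread; among the remaining candidates W-node is the lowest that derives the output.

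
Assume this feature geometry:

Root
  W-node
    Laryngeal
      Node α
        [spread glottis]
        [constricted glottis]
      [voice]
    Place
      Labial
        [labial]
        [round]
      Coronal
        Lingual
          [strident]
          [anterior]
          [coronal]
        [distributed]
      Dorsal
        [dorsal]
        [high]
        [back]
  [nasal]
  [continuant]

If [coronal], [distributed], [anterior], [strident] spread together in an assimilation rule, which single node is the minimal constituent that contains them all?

[coronal]: Root → W-node → Place → Coronal → Lingual → [coronal].
[distributed] lies under Coronal (below W-node).
[anterior] lies under Lingual (below W-node).
[strident] lies under Lingual (below W-node).
The lowest node appearing on every path is Coronal; each proper daughter of Coronal fails to dominate at least one of the listed features.

Coronal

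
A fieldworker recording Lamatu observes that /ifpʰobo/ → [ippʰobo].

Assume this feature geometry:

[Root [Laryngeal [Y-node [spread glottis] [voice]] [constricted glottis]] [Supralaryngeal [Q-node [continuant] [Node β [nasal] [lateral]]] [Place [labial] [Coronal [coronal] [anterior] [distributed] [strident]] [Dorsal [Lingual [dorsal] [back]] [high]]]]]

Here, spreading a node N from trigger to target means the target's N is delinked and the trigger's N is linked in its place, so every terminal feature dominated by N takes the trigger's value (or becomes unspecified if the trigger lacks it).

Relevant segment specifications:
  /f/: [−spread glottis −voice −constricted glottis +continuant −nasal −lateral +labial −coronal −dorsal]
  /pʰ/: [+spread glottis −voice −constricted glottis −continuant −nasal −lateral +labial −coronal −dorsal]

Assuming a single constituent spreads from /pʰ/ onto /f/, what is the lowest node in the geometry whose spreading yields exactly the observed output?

Feature comparison: [continuant] differs between /f/ and [p]; the remaining terminals match.
With a single altered terminal, the smallest constituent that could spread is that terminal — [continuant].
[spread glottis] stays as in /f/ although /pʰ/ differs there, so no node dominating it spread; among the remaining candidates [continuant] is the lowest that derives the output.

[continuant]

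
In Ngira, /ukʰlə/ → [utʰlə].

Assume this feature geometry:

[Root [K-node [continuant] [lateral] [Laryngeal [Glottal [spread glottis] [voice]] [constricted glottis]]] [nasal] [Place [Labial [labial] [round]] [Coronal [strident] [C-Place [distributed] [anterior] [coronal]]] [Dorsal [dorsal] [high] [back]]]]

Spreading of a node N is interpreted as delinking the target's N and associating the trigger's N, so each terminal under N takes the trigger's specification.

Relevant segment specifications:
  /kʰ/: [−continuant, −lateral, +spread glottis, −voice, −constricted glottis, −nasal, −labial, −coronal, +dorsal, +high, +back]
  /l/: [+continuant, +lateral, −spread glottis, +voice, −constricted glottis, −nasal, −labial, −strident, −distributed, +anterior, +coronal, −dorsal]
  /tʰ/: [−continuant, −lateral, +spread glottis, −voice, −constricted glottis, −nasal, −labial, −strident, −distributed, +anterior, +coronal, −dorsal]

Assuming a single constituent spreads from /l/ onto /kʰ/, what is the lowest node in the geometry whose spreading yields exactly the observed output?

Place

/kʰ/ and [tʰ] differ in [coronal], [anterior], [distributed], [strident], [dorsal], [high], [back]; every other specified feature is identical.
Tracing each changed feature up the tree, the paths first meet at Place; any lower node misses at least one of them.
Spreading Place from /l/ overwrites each of those terminals with /l/'s values, yielding exactly [tʰ].
[voice], [spread glottis] — on which /l/ differs from /kʰ/ — are unchanged, so Root cannot have spread; the constituent is no larger than Place.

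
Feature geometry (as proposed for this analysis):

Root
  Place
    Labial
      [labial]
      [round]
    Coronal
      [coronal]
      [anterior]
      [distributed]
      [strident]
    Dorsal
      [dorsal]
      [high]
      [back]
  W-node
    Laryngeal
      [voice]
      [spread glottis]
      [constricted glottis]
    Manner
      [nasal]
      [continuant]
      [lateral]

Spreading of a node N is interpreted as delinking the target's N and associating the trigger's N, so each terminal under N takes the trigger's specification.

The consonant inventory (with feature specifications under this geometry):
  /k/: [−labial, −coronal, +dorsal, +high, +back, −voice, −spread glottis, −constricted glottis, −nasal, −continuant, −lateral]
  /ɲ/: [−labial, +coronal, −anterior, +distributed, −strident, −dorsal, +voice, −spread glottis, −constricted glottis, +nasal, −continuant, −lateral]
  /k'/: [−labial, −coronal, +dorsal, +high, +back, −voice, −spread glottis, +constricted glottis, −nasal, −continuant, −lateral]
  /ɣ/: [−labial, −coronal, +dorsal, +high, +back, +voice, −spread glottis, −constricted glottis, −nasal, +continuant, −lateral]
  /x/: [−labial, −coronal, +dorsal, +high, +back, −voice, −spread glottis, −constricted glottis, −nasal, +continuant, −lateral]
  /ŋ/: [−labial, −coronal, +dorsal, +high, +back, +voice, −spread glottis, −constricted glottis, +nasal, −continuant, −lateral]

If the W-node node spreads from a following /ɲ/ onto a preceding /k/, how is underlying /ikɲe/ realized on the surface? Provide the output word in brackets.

The W-node node dominates the terminals [voice], [spread glottis], [constricted glottis], [nasal], [continuant], [lateral].
Spreading W-node from /ɲ/ onto /k/ replaces those values with /ɲ/'s: [+voice], [−spread glottis], [−constricted glottis], [+nasal], [−continuant], [−lateral]. Features outside W-node ([labial], [coronal], [dorsal], …) stay as in /k/.
The resulting bundle matches /ŋ/ in the inventory; substituting it for /k/ gives [iŋɲe].

[iŋɲe]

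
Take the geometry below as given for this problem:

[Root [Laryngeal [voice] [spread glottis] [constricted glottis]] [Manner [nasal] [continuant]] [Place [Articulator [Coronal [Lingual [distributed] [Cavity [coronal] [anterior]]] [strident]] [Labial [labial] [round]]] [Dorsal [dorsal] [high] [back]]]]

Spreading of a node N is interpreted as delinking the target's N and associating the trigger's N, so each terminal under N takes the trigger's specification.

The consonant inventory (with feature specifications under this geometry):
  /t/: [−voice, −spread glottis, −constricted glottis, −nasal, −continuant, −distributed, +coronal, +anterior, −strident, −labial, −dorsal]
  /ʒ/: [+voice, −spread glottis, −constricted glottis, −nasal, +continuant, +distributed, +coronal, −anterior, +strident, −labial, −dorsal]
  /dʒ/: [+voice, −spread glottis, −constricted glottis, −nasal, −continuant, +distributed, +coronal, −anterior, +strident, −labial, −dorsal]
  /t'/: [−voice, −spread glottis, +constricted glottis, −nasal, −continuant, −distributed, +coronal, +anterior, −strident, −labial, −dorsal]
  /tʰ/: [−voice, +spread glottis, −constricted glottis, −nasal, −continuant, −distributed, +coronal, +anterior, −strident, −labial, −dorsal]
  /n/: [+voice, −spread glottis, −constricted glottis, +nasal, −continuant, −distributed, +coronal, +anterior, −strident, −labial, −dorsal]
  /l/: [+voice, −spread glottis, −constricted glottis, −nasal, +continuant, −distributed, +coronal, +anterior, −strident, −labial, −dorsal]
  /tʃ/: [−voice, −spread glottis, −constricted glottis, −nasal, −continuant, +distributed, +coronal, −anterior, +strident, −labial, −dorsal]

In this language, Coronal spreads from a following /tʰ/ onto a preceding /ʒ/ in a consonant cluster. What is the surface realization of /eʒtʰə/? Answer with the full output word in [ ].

Terminals under Coronal in this geometry: [distributed], [coronal], [anterior], [strident].
After delinking /ʒ/'s Coronal and linking /tʰ/'s, the affected terminals become [−distributed], [+coronal], [+anterior], [−strident]; [voice], [spread glottis], [constricted glottis], … (outside Coronal) are retained from /ʒ/.
The resulting bundle matches /l/ in the inventory; substituting it for /ʒ/ gives [eltʰə].

[eltʰə]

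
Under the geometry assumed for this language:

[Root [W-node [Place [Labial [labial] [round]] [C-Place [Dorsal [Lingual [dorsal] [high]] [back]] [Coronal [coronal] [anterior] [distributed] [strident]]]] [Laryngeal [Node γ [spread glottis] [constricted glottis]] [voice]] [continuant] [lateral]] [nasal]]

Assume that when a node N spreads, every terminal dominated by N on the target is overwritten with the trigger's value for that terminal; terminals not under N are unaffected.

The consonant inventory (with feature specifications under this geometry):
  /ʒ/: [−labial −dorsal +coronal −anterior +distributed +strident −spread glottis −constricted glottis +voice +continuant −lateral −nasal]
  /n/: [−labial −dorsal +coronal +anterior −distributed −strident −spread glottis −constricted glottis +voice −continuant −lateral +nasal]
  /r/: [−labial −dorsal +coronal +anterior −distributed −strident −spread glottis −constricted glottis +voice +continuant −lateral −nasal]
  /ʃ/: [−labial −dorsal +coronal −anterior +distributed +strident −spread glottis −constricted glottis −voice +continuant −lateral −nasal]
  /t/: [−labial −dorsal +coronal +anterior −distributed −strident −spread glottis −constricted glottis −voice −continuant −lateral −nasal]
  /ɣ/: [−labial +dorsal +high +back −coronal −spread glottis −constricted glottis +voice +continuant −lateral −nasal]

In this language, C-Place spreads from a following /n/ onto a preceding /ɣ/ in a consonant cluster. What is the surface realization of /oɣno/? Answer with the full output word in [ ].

[orno]

C-Place immediately or transitively dominates [dorsal], [high], [back], [coronal], [anterior], [distributed], [strident].
Spreading C-Place from /n/ onto /ɣ/ replaces those values with /n/'s: [−dorsal], [+coronal], [+anterior], [−distributed], [−strident]. Features outside C-Place ([labial], [spread glottis], [constricted glottis], …) stay as in /ɣ/.
Among the inventory, only /r/ has exactly this specification, giving the surface form [orno].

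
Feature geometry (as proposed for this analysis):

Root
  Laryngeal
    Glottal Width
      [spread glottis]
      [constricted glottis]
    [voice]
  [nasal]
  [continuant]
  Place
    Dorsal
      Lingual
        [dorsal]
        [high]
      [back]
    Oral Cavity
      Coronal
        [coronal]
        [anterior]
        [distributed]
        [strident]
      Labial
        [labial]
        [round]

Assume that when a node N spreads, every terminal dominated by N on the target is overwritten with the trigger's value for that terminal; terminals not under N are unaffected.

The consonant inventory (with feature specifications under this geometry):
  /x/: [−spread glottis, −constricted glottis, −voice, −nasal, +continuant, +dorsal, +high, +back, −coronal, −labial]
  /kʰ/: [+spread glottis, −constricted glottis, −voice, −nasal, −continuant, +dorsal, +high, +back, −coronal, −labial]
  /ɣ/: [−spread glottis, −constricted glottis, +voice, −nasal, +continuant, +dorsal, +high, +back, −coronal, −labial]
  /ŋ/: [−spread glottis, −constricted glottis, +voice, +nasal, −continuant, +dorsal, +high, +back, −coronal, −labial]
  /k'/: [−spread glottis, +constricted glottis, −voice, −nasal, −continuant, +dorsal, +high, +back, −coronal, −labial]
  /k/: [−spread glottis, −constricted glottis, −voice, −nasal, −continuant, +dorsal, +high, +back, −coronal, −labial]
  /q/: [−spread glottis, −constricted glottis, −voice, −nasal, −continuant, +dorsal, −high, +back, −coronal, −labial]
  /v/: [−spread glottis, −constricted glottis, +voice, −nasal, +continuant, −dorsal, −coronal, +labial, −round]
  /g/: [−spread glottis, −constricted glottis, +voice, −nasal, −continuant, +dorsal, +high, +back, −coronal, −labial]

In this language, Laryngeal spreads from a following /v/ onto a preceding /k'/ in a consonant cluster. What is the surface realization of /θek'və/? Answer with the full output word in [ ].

The Laryngeal node dominates the terminals [spread glottis], [constricted glottis], [voice].
The target acquires /v/'s values for everything under Laryngeal — [−spread glottis], [−constricted glottis], [+voice] — while keeping its own [nasal], [continuant], [dorsal], ….
The resulting bundle matches /g/ in the inventory; substituting it for /k'/ gives [θegvə].

[θegvə]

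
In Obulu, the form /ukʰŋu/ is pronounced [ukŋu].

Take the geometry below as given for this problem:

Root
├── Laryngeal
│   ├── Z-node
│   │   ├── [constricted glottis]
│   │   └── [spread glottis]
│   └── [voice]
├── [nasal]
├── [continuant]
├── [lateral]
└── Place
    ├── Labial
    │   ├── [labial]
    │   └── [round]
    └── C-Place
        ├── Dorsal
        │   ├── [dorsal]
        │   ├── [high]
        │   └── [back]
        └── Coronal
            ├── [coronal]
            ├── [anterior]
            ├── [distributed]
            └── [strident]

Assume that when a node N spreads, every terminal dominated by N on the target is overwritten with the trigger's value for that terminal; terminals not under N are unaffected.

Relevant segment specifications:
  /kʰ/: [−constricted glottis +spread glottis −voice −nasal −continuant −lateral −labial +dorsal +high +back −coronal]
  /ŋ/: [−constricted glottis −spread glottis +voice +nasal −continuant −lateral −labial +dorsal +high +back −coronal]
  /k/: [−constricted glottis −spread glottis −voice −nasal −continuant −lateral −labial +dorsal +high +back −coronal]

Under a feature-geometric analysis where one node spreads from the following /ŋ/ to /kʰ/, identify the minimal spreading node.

[spread glottis]

Feature comparison: [spread glottis] differs between /kʰ/ and [k]; the remaining terminals match.
With a single altered terminal, the smallest constituent that could spread is that terminal — [spread glottis].
Features on which the two segments disagree outside [spread glottis], such as [voice], [nasal], are unchanged — nothing dominating them spread, and [spread glottis] is the minimal sufficient constituent.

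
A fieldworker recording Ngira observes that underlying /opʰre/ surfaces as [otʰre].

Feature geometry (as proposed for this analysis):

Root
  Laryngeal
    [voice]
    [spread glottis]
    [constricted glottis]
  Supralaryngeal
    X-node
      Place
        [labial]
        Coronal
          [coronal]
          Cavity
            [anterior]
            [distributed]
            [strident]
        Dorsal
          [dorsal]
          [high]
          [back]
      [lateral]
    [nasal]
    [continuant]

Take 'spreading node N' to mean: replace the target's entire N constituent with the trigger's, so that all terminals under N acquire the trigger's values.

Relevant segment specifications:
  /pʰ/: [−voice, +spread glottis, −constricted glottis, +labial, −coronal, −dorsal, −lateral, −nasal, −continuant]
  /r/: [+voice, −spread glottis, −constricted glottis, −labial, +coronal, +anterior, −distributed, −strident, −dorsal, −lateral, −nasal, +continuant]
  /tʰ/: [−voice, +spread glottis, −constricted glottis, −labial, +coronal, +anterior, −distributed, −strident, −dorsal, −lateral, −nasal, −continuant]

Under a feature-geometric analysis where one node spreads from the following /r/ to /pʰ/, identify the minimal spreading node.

Place

Feature comparison: [labial], [coronal], [anterior], [distributed], [strident] differ between /pʰ/ and [tʰ]; the remaining terminals match.
Tracing each changed feature up the tree, the paths first meet at Place; any lower node misses at least one of them.
Spreading Place from /r/ overwrites each of those terminals with /r/'s values, yielding exactly [tʰ].
Features on which the two segments disagree outside Place, such as [spread glottis], [voice], are unchanged — nothing dominating them spread, and Place is the minimal sufficient constituent.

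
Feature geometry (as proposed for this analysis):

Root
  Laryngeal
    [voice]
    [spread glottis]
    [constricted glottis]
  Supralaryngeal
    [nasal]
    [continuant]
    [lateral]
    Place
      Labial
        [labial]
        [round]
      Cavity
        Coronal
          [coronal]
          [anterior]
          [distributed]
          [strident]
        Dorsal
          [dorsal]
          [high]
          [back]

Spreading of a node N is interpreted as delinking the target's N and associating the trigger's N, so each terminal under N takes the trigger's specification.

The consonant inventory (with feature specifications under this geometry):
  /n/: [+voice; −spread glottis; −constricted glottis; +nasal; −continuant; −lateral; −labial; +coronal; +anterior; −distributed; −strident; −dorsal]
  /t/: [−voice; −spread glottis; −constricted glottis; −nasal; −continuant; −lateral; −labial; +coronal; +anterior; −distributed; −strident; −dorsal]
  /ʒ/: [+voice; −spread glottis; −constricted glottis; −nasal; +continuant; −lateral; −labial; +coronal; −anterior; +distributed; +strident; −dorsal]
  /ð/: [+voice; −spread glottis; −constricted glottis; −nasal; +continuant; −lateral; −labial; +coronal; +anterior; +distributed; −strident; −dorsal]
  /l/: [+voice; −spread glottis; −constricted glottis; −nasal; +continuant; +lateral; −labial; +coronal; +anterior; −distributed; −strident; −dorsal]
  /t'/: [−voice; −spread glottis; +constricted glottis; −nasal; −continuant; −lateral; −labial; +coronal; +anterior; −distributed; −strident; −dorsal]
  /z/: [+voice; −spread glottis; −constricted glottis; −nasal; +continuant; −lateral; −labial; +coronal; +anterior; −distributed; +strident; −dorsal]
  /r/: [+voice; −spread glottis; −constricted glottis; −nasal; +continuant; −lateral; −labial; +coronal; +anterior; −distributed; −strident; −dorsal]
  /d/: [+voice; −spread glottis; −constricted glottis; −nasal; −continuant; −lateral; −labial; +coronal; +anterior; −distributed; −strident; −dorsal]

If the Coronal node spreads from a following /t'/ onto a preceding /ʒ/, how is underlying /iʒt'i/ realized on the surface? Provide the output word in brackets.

[irt'i]

The Coronal node dominates the terminals [coronal], [anterior], [distributed], [strident].
Spreading Coronal from /t'/ onto /ʒ/ replaces those values with /t'/'s: [+coronal], [+anterior], [−distributed], [−strident]. Features outside Coronal ([voice], [spread glottis], [constricted glottis], …) stay as in /ʒ/.
This feature bundle is that of [r], so /iʒt'i/ surfaces as [irt'i].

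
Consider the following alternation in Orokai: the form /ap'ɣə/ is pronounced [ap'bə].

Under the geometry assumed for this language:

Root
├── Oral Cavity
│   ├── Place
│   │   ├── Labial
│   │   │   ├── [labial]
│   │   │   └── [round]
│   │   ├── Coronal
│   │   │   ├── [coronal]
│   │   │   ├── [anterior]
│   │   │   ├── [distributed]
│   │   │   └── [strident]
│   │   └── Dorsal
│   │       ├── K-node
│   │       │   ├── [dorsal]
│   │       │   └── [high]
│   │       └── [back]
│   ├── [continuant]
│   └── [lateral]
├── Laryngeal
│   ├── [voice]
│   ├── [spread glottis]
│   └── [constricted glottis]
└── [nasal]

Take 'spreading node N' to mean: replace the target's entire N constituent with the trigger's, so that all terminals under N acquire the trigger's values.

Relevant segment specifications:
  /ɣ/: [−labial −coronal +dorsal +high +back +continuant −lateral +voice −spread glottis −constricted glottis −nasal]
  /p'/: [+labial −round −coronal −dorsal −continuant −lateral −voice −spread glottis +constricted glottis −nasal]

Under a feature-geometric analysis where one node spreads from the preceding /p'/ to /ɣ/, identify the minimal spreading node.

Feature comparison: [continuant], [labial], [round], [dorsal], [high], [back] differ between /ɣ/ and [b]; the remaining terminals match.
Tracing each changed feature up the tree, the paths first meet at Oral Cavity; any lower node misses at least one of them.
Spreading Oral Cavity from /p'/ overwrites each of those terminals with /p'/'s values, yielding exactly [b].
Since [voice], [constricted glottis] are preserved even though /p'/ disagrees there, no node above Oral Cavity spread.

Oral Cavity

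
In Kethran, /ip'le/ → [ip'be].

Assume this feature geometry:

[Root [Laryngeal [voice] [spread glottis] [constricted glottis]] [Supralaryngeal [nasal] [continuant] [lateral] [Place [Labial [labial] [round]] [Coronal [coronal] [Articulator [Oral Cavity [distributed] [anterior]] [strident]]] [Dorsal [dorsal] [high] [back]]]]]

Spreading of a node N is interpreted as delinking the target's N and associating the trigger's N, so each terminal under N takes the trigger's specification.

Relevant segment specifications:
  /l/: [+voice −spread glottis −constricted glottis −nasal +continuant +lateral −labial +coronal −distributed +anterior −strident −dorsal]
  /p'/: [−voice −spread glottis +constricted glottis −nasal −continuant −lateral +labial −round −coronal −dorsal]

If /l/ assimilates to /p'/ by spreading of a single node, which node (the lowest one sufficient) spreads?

/l/ and [b] differ in [continuant], [lateral], [labial], [round], [coronal], [anterior], [distributed], [strident]; every other specified feature is identical.
The smallest constituent containing every changed terminal is Supralaryngeal — each of its daughters lacks at least one of the affected features.
Delinking /l/'s Supralaryngeal and associating /p'/'s Supralaryngeal gives precisely the feature bundle of [b].
[constricted glottis], [voice] — on which /p'/ differs from /l/ — are unchanged, so Root cannot have spread; the constituent is no larger than Supralaryngeal.

Supralaryngeal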